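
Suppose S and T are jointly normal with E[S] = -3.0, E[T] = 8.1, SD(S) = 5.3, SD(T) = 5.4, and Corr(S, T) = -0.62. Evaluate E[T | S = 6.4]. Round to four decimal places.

2.1620

For a bivariate normal, E[T | S=x] = μ_T + ρ·(σ_T/σ_S)·(x − μ_S).
E[T | S=6.4] = 8.1 + (-0.62)·(5.4/5.3)·(6.4 − (-3.0)) = 8.1 + (-0.6317)·(9.4) = 2.1620.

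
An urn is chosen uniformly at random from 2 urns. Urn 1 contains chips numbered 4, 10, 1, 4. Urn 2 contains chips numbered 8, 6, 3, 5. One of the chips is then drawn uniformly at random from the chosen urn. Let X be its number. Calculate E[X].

E[X | urn 1] = (4+10+1+4)/4 = 19/4.
E[X | urn 2] = (8+6+3+5)/4 = 11/2.
E[X] = (1/2)·(19/4) + (1/2)·(11/2) = 41/8.

41/8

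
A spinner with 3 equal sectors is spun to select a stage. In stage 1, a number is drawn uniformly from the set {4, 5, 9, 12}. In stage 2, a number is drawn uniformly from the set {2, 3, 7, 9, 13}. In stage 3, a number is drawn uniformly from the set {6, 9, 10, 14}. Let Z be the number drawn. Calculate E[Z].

E[Z | stage 1] = (4+5+9+12)/4 = 15/2.
E[Z | stage 2] = (2+3+7+9+13)/5 = 34/5.
E[Z | stage 3] = (6+9+10+14)/4 = 39/4.
E[Z] = (1/3)·(15/2) + (1/3)·(34/5) + (1/3)·(39/4) = 481/60.

481/60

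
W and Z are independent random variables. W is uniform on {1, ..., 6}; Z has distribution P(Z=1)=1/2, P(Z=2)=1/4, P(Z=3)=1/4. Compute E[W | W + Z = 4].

P(W + Z = 4) = 1/6.
Summing W·P(x,y) over outcomes with W + Z = 4 gives 3/8.
E[W | W + Z = 4] = (3/8) / (1/6) = 9/4.

9/4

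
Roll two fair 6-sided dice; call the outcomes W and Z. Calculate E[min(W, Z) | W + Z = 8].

14/5

Outcomes with W + Z = 8: (2,6), (3,5), (4,4), (5,3), (6,2), each with probability 1/36.
E[min(W, Z) | W + Z = 8] = (2 + 3 + 4 + 3 + 2) / 5 = 14/5.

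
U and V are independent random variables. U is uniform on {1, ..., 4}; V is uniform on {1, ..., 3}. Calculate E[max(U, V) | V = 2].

Outcomes with V = 2: (1,2), (2,2), (3,2), (4,2), each with probability 1/12.
E[max(U, V) | V = 2] = (2 + 2 + 3 + 4) / 4 = 11/4.

11/4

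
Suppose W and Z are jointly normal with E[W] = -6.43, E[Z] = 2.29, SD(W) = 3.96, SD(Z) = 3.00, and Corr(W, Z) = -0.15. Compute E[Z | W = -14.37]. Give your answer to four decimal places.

3.1923

The regression of Z on W has slope ρ·σ_Z/σ_W and passes through (μ_W, μ_Z).
E[Z | W=-14.37] = 2.29 + (-0.15)·(3.00/3.96)·(-14.37 − (-6.43)) = 2.29 + (-0.11364)·(-7.94) = 3.1923.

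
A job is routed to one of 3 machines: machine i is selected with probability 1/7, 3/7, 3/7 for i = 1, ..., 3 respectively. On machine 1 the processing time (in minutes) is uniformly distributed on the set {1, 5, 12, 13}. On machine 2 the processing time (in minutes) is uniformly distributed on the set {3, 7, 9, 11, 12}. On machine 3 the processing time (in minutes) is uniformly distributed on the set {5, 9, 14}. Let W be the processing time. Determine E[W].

E[W | machine 1] = (1+5+12+13)/4 = 31/4.
E[W | machine 2] = (3+7+9+11+12)/5 = 42/5.
E[W | machine 3] = (5+9+14)/3 = 28/3.
E[W] = (1/7)·(31/4) + (3/7)·(42/5) + (3/7)·(28/3) = 1219/140.

1219/140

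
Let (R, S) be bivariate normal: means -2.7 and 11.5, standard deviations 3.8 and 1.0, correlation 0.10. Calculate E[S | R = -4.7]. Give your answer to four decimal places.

E[S | R=x] = μ_S + ρ(σ_S/σ_R)(x − μ_R) for jointly normal variables.
E[S | R=-4.7] = 11.5 + (0.10)·(1.0/3.8)·(-4.7 − (-2.7)) = 11.5 + (0.026316)·(-2) = 11.4474.

11.4474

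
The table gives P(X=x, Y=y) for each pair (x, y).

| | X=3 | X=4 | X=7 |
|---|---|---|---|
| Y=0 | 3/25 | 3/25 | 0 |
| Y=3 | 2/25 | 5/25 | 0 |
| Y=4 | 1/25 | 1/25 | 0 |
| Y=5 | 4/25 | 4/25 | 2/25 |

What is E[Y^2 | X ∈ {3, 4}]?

295/23

P(X ∈ {3, 4}) = 23/25.
Σ Y^2·P over the event = 0·(3/25) + 9·(2/25) + 16·(1/25) + 25·(4/25) + 0·(3/25) + 9·(5/25) + 16·(1/25) + 25·(4/25) = 59/5.
E[Y^2 | X ∈ {3, 4}] = (59/5) / (23/25) = 295/23.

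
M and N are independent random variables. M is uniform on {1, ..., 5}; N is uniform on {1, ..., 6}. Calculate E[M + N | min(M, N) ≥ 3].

17/2

P(min(M, N) ≥ 3) = 2/5.
Summing (M+N)·P(x,y) over outcomes with min(M, N) ≥ 3 gives 17/5.
E[M + N | min(M, N) ≥ 3] = (17/5) / (2/5) = 17/2.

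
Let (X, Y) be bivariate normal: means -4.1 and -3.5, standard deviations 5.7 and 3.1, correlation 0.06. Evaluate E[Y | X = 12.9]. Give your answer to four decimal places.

-2.9453

E[Y | X=x] = μ_Y + ρ(σ_Y/σ_X)(x − μ_X) for jointly normal variables.
E[Y | X=12.9] = -3.5 + (0.06)·(3.1/5.7)·(12.9 − (-4.1)) = -3.5 + (0.032632)·(17) = -2.9453.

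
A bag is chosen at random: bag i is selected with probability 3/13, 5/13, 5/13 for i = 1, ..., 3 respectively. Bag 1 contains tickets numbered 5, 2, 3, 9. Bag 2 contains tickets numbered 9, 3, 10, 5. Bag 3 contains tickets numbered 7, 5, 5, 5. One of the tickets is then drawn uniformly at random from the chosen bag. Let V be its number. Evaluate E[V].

E[V | bag 1] = (5+2+3+9)/4 = 19/4.
E[V | bag 2] = (9+3+10+5)/4 = 27/4.
E[V | bag 3] = (7+5+5+5)/4 = 11/2.
By the law of total expectation,
E[V] = (3/13)·(19/4) + (5/13)·(27/4) + (5/13)·(11/2) = 151/26.

151/26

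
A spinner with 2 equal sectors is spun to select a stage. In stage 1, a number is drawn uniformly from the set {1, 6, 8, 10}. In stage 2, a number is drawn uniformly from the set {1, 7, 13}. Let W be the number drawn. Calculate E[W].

53/8

E[W | stage 1] = (1+6+8+10)/4 = 25/4.
E[W | stage 2] = (1+7+13)/3 = 7.
E[W] = (1/2)·(25/4) + (1/2)·(7) = 53/8.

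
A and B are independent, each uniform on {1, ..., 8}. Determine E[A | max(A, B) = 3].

P(max(A, B) = 3) = 5/64.
Summing A·P(x,y) over outcomes with max(A, B) = 3 gives 3/16.
E[A | max(A, B) = 3] = (3/16) / (5/64) = 12/5.

12/5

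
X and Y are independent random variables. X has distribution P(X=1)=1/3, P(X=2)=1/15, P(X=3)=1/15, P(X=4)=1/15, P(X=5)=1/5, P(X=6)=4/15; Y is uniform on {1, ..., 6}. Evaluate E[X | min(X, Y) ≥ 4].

43/8

P(min(X, Y) ≥ 4) = 4/15.
Summing X·P(x,y) over outcomes with min(X, Y) ≥ 4 gives 43/30.
E[X | min(X, Y) ≥ 4] = (43/30) / (4/15) = 43/8.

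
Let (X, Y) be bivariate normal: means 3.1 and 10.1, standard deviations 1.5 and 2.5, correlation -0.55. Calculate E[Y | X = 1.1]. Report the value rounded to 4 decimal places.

11.9333

E[Y | X=x] = μ_Y + ρ(σ_Y/σ_X)(x − μ_X) for jointly normal variables.
E[Y | X=1.1] = 10.1 + (-0.55)·(2.5/1.5)·(1.1 − (3.1)) = 10.1 + (-0.91667)·(-2) = 11.9333.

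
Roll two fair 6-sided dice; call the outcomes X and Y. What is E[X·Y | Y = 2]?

P(Y = 2) = 1/6.
Summing XY·P(x,y) over outcomes with Y = 2 gives 7/6.
E[X·Y | Y = 2] = (7/6) / (1/6) = 7.

7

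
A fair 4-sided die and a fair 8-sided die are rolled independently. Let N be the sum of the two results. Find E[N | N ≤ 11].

P(N ≤ 11) = 31/32.
E[N | N ≤ 11] = (53/8) / (31/32) = 212/31.

212/31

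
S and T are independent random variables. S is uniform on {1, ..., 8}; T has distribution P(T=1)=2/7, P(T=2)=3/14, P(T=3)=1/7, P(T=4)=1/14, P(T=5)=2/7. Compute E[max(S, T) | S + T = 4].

P(S + T = 4) = 9/112.
Summing max(S,T)·P(x,y) over outcomes with S + T = 4 gives 3/14.
E[max(S, T) | S + T = 4] = (3/14) / (9/112) = 8/3.

8/3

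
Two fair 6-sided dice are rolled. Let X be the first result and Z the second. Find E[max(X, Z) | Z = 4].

Outcomes with Z = 4: (1,4), (2,4), (3,4), (4,4), (5,4), (6,4), each with probability 1/36.
E[max(X, Z) | Z = 4] = (4 + 4 + 4 + 4 + 5 + 6) / 6 = 9/2.

9/2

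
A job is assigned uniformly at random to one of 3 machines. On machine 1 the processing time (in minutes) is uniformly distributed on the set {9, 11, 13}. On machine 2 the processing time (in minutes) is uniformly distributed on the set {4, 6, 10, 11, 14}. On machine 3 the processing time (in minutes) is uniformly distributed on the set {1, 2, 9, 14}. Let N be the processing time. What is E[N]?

E[N | machine 1] = (9+11+13)/3 = 11.
E[N | machine 2] = (4+6+10+11+14)/5 = 9.
E[N | machine 3] = (1+2+9+14)/4 = 13/2.
E[N] = (1/3)·(11) + (1/3)·(9) + (1/3)·(13/2) = 53/6.

53/6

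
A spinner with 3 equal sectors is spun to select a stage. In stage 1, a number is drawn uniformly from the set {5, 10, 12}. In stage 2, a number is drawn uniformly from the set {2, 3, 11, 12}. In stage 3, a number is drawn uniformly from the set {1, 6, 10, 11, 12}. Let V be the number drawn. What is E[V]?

8

E[V | stage 1] = (5+10+12)/3 = 9.
E[V | stage 2] = (2+3+11+12)/4 = 7.
E[V | stage 3] = (1+6+10+11+12)/5 = 8.
E[V] = (1/3)·(9) + (1/3)·(7) + (1/3)·(8) = 8.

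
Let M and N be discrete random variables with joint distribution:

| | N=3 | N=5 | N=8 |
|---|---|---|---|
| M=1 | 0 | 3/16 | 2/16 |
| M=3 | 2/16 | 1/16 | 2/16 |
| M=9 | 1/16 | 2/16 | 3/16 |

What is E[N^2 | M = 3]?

171/5

P(M = 3) = 5/16.
Σ N^2·P over the event = 9·(2/16) + 25·(1/16) + 64·(2/16) = 171/16.
E[N^2 | M = 3] = (171/16) / (5/16) = 171/5.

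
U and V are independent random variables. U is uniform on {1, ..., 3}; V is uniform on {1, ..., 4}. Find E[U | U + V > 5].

Outcomes with U + V > 5: (2,4), (3,3), (3,4), each with probability 1/12.
E[U | U + V > 5] = (2 + 3 + 3) / 3 = 8/3.

8/3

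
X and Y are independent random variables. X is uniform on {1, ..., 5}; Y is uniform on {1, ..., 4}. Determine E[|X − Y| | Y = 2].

Outcomes with Y = 2: (1,2), (2,2), (3,2), (4,2), (5,2), each with probability 1/20.
E[|X − Y| | Y = 2] = (1 + 0 + 1 + 2 + 3) / 5 = 7/5.

7/5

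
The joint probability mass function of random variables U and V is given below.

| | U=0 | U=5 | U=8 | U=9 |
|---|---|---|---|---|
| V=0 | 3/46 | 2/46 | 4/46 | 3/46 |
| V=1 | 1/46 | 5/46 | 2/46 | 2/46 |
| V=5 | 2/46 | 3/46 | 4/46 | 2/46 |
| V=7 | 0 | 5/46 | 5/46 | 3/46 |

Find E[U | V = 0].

23/4

P(V = 0) = 6/23.
Σ U·P over the event = 0·(3/46) + 5·(2/46) + 8·(4/46) + 9·(3/46) = 3/2.
E[U | V = 0] = (3/2) / (6/23) = 23/4.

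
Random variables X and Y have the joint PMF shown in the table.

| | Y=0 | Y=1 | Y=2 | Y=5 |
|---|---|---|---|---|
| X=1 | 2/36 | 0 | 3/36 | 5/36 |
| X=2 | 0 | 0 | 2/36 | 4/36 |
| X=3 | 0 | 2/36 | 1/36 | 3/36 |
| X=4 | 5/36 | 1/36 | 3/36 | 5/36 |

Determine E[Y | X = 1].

31/10

P(X = 1) = 5/18.
Σ Y·P over the event = 0·(2/36) + 2·(3/36) + 5·(5/36) = 31/36.
E[Y | X = 1] = (31/36) / (5/18) = 31/10.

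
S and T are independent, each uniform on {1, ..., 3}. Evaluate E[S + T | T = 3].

5

P(T = 3) = 1/3.
Summing (S+T)·P(x,y) over outcomes with T = 3 gives 5/3.
E[S + T | T = 3] = (5/3) / (1/3) = 5.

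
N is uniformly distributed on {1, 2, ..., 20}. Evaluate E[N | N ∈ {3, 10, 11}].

P(N ∈ {3, 10, 11}) = 3/20.
Σ over the event: 3·1/20 + 10·1/20 + 11·1/20 = 6/5.
E[N | N ∈ {3, 10, 11}] = (6/5) / (3/20) = 8.

8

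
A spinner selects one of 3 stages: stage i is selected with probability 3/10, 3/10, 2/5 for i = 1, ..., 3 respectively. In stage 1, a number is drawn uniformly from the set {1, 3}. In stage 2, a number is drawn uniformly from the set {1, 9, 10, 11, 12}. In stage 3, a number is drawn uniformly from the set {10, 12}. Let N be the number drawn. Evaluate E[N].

E[N | stage 1] = (1+3)/2 = 2.
E[N | stage 2] = (1+9+10+11+12)/5 = 43/5.
E[N | stage 3] = (10+12)/2 = 11.
By the law of total expectation,
E[N] = (3/10)·(2) + (3/10)·(43/5) + (2/5)·(11) = 379/50.

379/50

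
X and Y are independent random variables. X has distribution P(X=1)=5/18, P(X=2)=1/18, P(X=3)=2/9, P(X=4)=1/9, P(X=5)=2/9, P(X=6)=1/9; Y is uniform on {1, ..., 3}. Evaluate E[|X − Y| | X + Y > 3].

95/43

P(X + Y > 3) = 43/54.
Summing |X−Y|·P(x,y) over outcomes with X + Y > 3 gives 95/54.
E[|X − Y| | X + Y > 3] = (95/54) / (43/54) = 95/43.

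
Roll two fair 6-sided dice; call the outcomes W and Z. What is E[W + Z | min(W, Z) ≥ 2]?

P(min(W, Z) ≥ 2) = 25/36.
Summing (W+Z)·P(x,y) over outcomes with min(W, Z) ≥ 2 gives 50/9.
E[W + Z | min(W, Z) ≥ 2] = (50/9) / (25/36) = 8.

8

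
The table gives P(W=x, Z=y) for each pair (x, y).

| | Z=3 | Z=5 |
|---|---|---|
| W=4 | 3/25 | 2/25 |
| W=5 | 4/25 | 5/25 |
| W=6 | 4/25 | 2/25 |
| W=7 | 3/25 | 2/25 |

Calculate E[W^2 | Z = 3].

P(Z = 3) = 14/25.
Σ W^2·P over the event = 16·(3/25) + 25·(4/25) + 36·(4/25) + 49·(3/25) = 439/25.
E[W^2 | Z = 3] = (439/25) / (14/25) = 439/14.

439/14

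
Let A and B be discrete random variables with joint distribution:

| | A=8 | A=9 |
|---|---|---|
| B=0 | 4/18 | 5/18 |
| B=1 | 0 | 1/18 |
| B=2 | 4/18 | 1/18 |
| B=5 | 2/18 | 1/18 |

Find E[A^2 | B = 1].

P(B = 1) = 1/18.
Σ A^2·P over the event = 81·(1/18) = 9/2.
E[A^2 | B = 1] = (9/2) / (1/18) = 81.

81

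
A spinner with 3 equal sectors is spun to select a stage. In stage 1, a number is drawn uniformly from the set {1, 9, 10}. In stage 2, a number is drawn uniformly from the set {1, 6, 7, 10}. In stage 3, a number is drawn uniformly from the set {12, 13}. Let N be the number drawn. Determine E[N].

151/18

E[N | stage 1] = (1+9+10)/3 = 20/3.
E[N | stage 2] = (1+6+7+10)/4 = 6.
E[N | stage 3] = (12+13)/2 = 25/2.
By the law of total expectation,
E[N] = (1/3)·(20/3) + (1/3)·(6) + (1/3)·(25/2) = 151/18.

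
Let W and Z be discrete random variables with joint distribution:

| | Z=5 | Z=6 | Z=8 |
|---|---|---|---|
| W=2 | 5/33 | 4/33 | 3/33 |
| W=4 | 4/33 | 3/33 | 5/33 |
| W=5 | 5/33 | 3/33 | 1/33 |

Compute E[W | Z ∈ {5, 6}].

43/12

P(Z ∈ {5, 6}) = 8/11.
Σ W·P over the event = 2·(5/33) + 2·(4/33) + 4·(4/33) + 4·(3/33) + 5·(5/33) + 5·(3/33) = 86/33.
E[W | Z ∈ {5, 6}] = (86/33) / (8/11) = 43/12.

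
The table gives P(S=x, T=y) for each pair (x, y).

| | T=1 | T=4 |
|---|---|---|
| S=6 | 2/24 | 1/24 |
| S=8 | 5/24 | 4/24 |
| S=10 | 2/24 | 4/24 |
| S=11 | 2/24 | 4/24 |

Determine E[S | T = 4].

122/13

P(T = 4) = 13/24.
Σ S·P over the event = 6·(1/24) + 8·(4/24) + 10·(4/24) + 11·(4/24) = 61/12.
E[S | T = 4] = (61/12) / (13/24) = 122/13.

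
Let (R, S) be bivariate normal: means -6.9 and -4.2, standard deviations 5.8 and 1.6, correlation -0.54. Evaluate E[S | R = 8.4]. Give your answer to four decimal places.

The regression of S on R has slope ρ·σ_S/σ_R and passes through (μ_R, μ_S).
E[S | R=8.4] = -4.2 + (-0.54)·(1.6/5.8)·(8.4 − (-6.9)) = -4.2 + (-0.14897)·(15.3) = -6.4792.

-6.4792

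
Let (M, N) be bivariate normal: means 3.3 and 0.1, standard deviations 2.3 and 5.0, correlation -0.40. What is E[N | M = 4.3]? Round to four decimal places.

-0.7696

The regression of N on M has slope ρ·σ_N/σ_M and passes through (μ_M, μ_N).
E[N | M=4.3] = 0.1 + (-0.40)·(5.0/2.3)·(4.3 − (3.3)) = 0.1 + (-0.86957)·(1) = -0.7696.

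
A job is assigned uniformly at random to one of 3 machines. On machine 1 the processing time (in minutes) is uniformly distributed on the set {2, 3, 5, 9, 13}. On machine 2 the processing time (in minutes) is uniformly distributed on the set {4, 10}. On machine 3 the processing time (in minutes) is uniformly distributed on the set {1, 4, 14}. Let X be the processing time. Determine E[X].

296/45

E[X | machine 1] = (2+3+5+9+13)/5 = 32/5.
E[X | machine 2] = (4+10)/2 = 7.
E[X | machine 3] = (1+4+14)/3 = 19/3.
By the law of total expectation,
E[X] = (1/3)·(32/5) + (1/3)·(7) + (1/3)·(19/3) = 296/45.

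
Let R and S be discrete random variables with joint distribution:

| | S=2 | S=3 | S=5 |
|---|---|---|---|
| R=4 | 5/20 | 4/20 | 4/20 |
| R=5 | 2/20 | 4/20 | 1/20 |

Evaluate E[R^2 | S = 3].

P(S = 3) = 2/5.
Σ R^2·P over the event = 16·(4/20) + 25·(4/20) = 41/5.
E[R^2 | S = 3] = (41/5) / (2/5) = 41/2.

41/2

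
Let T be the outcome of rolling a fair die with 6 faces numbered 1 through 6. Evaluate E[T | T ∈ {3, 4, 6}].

13/3

P(T ∈ {3, 4, 6}) = 1/2.
Σ over the event: 3·1/6 + 4·1/6 + 6·1/6 = 13/6.
E[T | T ∈ {3, 4, 6}] = (13/6) / (1/2) = 13/3.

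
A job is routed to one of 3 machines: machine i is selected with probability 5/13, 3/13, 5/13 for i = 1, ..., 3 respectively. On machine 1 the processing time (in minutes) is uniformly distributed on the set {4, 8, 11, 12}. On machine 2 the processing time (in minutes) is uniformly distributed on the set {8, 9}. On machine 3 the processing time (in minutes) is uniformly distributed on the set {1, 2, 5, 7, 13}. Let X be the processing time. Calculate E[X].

389/52

E[X | machine 1] = (4+8+11+12)/4 = 35/4.
E[X | machine 2] = (8+9)/2 = 17/2.
E[X | machine 3] = (1+2+5+7+13)/5 = 28/5.
By the law of total expectation,
E[X] = (5/13)·(35/4) + (3/13)·(17/2) + (5/13)·(28/5) = 389/52.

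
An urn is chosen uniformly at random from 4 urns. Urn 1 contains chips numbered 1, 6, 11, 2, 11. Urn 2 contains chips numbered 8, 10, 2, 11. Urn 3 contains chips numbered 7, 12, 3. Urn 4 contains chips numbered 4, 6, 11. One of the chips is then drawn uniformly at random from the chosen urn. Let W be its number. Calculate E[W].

E[W | urn 1] = (1+6+11+2+11)/5 = 31/5.
E[W | urn 2] = (8+10+2+11)/4 = 31/4.
E[W | urn 3] = (7+12+3)/3 = 22/3.
E[W | urn 4] = (4+6+11)/3 = 7.
E[W] = (1/4)·(31/5) + (1/4)·(31/4) + (1/4)·(22/3) + (1/4)·(7) = 1697/240.

1697/240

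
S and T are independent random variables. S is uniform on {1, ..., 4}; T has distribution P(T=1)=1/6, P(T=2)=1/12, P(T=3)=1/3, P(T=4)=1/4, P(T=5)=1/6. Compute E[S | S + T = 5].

11/5

P(S + T = 5) = 5/24.
Summing S·P(x,y) over outcomes with S + T = 5 gives 11/24.
E[S | S + T = 5] = (11/24) / (5/24) = 11/5.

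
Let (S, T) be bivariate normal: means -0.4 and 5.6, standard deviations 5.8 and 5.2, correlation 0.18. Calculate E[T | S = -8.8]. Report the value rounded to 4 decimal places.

4.2444

The regression of T on S has slope ρ·σ_T/σ_S and passes through (μ_S, μ_T).
E[T | S=-8.8] = 5.6 + (0.18)·(5.2/5.8)·(-8.8 − (-0.4)) = 5.6 + (0.16138)·(-8.4) = 4.2444.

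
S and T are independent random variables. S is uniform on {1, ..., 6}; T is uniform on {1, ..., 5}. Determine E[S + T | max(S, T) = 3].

24/5

P(max(S, T) = 3) = 1/6.
Summing (S+T)·P(x,y) over outcomes with max(S, T) = 3 gives 4/5.
E[S + T | max(S, T) = 3] = (4/5) / (1/6) = 24/5.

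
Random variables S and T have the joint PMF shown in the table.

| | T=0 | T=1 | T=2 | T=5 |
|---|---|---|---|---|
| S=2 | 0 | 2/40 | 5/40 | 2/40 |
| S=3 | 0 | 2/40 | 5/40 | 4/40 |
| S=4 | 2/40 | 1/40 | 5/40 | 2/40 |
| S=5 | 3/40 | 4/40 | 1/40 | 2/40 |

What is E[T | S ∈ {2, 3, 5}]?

7/3

P(S ∈ {2, 3, 5}) = 3/4.
Summing T·P(S=x,T=y) over the conditioning event gives 7/4.
E[T | S ∈ {2, 3, 5}] = (7/4) / (3/4) = 7/3.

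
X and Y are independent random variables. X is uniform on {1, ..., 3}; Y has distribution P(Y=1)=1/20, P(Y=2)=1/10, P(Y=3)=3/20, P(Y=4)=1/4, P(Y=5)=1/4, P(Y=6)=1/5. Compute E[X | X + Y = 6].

P(X + Y = 6) = 13/60.
Summing X·P(x,y) over outcomes with X + Y = 6 gives 2/5.
E[X | X + Y = 6] = (2/5) / (13/60) = 24/13.

24/13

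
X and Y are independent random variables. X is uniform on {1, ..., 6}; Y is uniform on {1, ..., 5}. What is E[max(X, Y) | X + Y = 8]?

5

Outcomes with X + Y = 8: (3,5), (4,4), (5,3), (6,2), each with probability 1/30.
E[max(X, Y) | X + Y = 8] = (5 + 4 + 5 + 6) / 4 = 5.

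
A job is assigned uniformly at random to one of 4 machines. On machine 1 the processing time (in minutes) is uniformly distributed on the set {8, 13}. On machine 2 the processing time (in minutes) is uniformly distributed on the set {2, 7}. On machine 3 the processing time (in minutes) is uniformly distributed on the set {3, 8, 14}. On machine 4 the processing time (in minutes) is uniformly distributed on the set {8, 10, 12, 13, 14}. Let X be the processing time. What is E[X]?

521/60

E[X | machine 1] = (8+13)/2 = 21/2.
E[X | machine 2] = (2+7)/2 = 9/2.
E[X | machine 3] = (3+8+14)/3 = 25/3.
E[X | machine 4] = (8+10+12+13+14)/5 = 57/5.
E[X] = (1/4)·(21/2) + (1/4)·(9/2) + (1/4)·(25/3) + (1/4)·(57/5) = 521/60.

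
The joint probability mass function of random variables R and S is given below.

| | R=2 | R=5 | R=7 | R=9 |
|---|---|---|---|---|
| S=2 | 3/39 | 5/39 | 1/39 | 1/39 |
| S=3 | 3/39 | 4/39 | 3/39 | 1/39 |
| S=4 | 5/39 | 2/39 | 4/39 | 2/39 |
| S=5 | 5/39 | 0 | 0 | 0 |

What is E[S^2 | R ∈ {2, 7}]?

P(R ∈ {2, 7}) = 8/13.
Summing S^2·P(R=x,S=y) over the conditioning event gives 113/13.
E[S^2 | R ∈ {2, 7}] = (113/13) / (8/13) = 113/8.

113/8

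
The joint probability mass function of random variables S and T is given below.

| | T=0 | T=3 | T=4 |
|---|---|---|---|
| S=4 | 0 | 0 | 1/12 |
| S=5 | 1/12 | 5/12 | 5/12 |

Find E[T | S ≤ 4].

P(S ≤ 4) = 1/12.
Σ T·P over the event = 4·(1/12) = 1/3.
E[T | S ≤ 4] = (1/3) / (1/12) = 4.

4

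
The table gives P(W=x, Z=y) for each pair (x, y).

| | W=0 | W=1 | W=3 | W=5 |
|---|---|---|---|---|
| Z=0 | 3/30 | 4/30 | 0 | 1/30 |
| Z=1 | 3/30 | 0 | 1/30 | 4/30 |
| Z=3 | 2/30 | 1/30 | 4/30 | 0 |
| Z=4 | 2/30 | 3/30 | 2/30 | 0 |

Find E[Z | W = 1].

P(W = 1) = 4/15.
Σ Z·P over the event = 0·(4/30) + 3·(1/30) + 4·(3/30) = 1/2.
E[Z | W = 1] = (1/2) / (4/15) = 15/8.

15/8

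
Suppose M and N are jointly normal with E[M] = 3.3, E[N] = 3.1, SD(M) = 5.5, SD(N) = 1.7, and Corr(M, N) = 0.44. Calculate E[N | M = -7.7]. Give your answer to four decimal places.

1.6040

The regression of N on M has slope ρ·σ_N/σ_M and passes through (μ_M, μ_N).
E[N | M=-7.7] = 3.1 + (0.44)·(1.7/5.5)·(-7.7 − (3.3)) = 3.1 + (0.136)·(-11) = 1.6040.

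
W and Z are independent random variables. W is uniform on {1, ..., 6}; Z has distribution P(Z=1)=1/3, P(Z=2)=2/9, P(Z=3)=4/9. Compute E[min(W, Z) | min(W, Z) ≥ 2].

P(min(W, Z) ≥ 2) = 5/9.
Summing min(W,Z)·P(x,y) over outcomes with min(W, Z) ≥ 2 gives 38/27.
E[min(W, Z) | min(W, Z) ≥ 2] = (38/27) / (5/9) = 38/15.

38/15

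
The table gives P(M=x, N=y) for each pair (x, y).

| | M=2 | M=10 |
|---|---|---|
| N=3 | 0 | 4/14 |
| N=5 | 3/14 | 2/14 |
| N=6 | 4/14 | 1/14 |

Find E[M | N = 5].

P(N = 5) = 5/14.
Σ M·P over the event = 2·(3/14) + 10·(2/14) = 13/7.
E[M | N = 5] = (13/7) / (5/14) = 26/5.

26/5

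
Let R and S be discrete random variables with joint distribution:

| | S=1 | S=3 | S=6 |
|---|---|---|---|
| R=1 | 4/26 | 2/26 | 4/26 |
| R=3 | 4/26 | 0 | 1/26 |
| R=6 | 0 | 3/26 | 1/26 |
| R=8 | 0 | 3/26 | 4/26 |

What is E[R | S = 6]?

9/2

P(S = 6) = 5/13.
Σ R·P over the event = 1·(4/26) + 3·(1/26) + 6·(1/26) + 8·(4/26) = 45/26.
E[R | S = 6] = (45/26) / (5/13) = 9/2.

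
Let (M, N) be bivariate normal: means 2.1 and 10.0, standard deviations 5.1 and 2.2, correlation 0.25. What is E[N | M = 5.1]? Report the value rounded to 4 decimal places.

10.3235

The regression of N on M has slope ρ·σ_N/σ_M and passes through (μ_M, μ_N).
E[N | M=5.1] = 10.0 + (0.25)·(2.2/5.1)·(5.1 − (2.1)) = 10.0 + (0.10784)·(3) = 10.3235.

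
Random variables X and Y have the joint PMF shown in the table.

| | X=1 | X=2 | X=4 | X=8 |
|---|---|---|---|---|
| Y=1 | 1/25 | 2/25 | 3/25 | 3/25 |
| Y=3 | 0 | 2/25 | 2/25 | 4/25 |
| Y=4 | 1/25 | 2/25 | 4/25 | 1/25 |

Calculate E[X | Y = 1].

P(Y = 1) = 9/25.
Σ X·P over the event = 1·(1/25) + 2·(2/25) + 4·(3/25) + 8·(3/25) = 41/25.
E[X | Y = 1] = (41/25) / (9/25) = 41/9.

41/9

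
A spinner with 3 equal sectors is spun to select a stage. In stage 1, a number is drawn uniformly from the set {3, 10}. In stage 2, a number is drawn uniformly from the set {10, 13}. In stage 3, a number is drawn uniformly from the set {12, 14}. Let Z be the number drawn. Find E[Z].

E[Z | stage 1] = (3+10)/2 = 13/2.
E[Z | stage 2] = (10+13)/2 = 23/2.
E[Z | stage 3] = (12+14)/2 = 13.
E[Z] = (1/3)·(13/2) + (1/3)·(23/2) + (1/3)·(13) = 31/3.

31/3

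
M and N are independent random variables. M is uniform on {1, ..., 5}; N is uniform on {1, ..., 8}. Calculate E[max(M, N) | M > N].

Outcomes with M > N: (2,1), (3,1), (3,2), (4,1), (4,2), (4,3), (5,1), (5,2), (5,3), (5,4), each with probability 1/40.
E[max(M, N) | M > N] = (2 + 3 + 3 + 4 + 4 + 4 + 5 + 5 + 5 + 5) / 10 = 4.

4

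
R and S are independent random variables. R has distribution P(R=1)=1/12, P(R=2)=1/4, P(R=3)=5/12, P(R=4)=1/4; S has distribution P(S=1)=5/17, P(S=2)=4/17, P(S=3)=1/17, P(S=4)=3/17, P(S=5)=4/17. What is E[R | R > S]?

P(R > S) = 15/34.
Summing R·P(x,y) over outcomes with R > S gives 95/68.
E[R | R > S] = (95/68) / (15/34) = 19/6.

19/6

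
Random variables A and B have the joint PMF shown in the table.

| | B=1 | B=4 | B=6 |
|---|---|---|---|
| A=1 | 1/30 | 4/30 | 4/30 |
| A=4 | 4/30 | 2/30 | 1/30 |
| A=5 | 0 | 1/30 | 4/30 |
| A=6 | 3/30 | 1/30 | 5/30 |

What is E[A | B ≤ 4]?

29/8

P(B ≤ 4) = 8/15.
Σ A·P over the event = 1·(1/30) + 1·(4/30) + 4·(4/30) + 4·(2/30) + 5·(1/30) + 6·(3/30) + 6·(1/30) = 29/15.
E[A | B ≤ 4] = (29/15) / (8/15) = 29/8.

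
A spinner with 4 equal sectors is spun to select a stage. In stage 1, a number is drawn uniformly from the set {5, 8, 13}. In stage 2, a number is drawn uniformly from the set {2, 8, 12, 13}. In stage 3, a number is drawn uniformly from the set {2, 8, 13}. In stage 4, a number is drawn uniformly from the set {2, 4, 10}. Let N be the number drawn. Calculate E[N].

365/48

E[N | stage 1] = (5+8+13)/3 = 26/3.
E[N | stage 2] = (2+8+12+13)/4 = 35/4.
E[N | stage 3] = (2+8+13)/3 = 23/3.
E[N | stage 4] = (2+4+10)/3 = 16/3.
By the law of total expectation,
E[N] = (1/4)·(26/3) + (1/4)·(35/4) + (1/4)·(23/3) + (1/4)·(16/3) = 365/48.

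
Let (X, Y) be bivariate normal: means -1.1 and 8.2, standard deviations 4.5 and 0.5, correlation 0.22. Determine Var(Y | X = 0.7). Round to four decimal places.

The conditional variance in a bivariate normal is σ_Y²(1 − ρ²), independent of x.
Var(Y | X=0.7) = (0.5)²·(1 − (0.22)²) = 0.25·0.9516 = 0.2379.

0.2379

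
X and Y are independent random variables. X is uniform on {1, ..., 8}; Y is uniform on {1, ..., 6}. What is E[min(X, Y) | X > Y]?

P(X > Y) = 9/16.
Summing min(X,Y)·P(x,y) over outcomes with X > Y gives 77/48.
E[min(X, Y) | X > Y] = (77/48) / (9/16) = 77/27.

77/27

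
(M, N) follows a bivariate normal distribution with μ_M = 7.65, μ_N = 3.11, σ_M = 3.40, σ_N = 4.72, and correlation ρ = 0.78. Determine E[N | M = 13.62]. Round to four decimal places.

E[N | M=x] = μ_N + ρ(σ_N/σ_M)(x − μ_M) for jointly normal variables.
E[N | M=13.62] = 3.11 + (0.78)·(4.72/3.40)·(13.62 − (7.65)) = 3.11 + (1.082824)·(5.97) = 9.5745.

9.5745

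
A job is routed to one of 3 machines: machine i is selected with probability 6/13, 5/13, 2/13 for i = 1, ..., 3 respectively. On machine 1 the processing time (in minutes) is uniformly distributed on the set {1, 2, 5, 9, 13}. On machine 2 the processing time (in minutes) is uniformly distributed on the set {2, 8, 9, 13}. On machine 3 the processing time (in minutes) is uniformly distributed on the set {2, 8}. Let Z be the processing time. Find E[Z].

86/13

E[Z | machine 1] = (1+2+5+9+13)/5 = 6.
E[Z | machine 2] = (2+8+9+13)/4 = 8.
E[Z | machine 3] = (2+8)/2 = 5.
E[Z] = (6/13)·(6) + (5/13)·(8) + (2/13)·(5) = 86/13.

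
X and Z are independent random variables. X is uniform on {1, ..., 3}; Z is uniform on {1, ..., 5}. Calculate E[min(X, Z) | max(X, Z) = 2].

Outcomes with max(X, Z) = 2: (1,2), (2,1), (2,2), each with probability 1/15.
E[min(X, Z) | max(X, Z) = 2] = (1 + 1 + 2) / 3 = 4/3.

4/3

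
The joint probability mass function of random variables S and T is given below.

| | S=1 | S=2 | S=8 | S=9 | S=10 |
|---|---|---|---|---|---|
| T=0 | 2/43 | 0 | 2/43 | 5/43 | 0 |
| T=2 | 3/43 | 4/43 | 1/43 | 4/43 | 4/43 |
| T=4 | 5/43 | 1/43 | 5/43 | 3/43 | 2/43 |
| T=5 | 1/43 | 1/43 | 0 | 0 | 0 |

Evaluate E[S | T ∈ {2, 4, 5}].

96/17

P(T ∈ {2, 4, 5}) = 34/43.
Summing S·P(S=x,T=y) over the conditioning event gives 192/43.
E[S | T ∈ {2, 4, 5}] = (192/43) / (34/43) = 96/17.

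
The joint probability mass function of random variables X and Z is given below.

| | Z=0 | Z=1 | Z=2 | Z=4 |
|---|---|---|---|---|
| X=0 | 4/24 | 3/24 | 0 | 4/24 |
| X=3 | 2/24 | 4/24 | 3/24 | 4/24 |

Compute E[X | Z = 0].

P(Z = 0) = 1/4.
Σ X·P over the event = 0·(4/24) + 3·(2/24) = 1/4.
E[X | Z = 0] = (1/4) / (1/4) = 1.

1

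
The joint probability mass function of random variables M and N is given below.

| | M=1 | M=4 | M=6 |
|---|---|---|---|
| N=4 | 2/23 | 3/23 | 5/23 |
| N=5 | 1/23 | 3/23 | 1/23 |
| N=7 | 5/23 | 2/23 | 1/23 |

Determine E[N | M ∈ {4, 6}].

P(M ∈ {4, 6}) = 15/23.
Σ N·P over the event = 4·(3/23) + 5·(3/23) + 7·(2/23) + 4·(5/23) + 5·(1/23) + 7·(1/23) = 73/23.
E[N | M ∈ {4, 6}] = (73/23) / (15/23) = 73/15.

73/15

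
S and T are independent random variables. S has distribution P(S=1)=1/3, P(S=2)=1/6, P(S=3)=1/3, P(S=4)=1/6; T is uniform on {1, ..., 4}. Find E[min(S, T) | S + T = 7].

3

P(S + T = 7) = 1/8.
Summing min(S,T)·P(x,y) over outcomes with S + T = 7 gives 3/8.
E[min(S, T) | S + T = 7] = (3/8) / (1/8) = 3.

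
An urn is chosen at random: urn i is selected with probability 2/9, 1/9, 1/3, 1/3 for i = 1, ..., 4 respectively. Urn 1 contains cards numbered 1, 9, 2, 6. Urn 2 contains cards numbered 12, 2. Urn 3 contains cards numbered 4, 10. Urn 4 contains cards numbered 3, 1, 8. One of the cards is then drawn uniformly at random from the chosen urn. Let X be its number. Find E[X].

49/9

E[X | urn 1] = (1+9+2+6)/4 = 9/2.
E[X | urn 2] = (12+2)/2 = 7.
E[X | urn 3] = (4+10)/2 = 7.
E[X | urn 4] = (3+1+8)/3 = 4.
E[X] = (2/9)·(9/2) + (1/9)·(7) + (1/3)·(7) + (1/3)·(4) = 49/9.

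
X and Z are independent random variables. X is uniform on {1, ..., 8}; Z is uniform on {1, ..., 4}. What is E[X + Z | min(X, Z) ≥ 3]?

9

P(min(X, Z) ≥ 3) = 3/8.
Summing (X+Z)·P(x,y) over outcomes with min(X, Z) ≥ 3 gives 27/8.
E[X + Z | min(X, Z) ≥ 3] = (27/8) / (3/8) = 9.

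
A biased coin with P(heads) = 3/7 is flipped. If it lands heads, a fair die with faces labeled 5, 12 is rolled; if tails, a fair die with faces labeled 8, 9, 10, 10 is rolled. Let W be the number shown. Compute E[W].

E[W | heads] = (5+12)/2 = 17/2.
E[W | tails] = (8+9+10+10)/4 = 37/4.
By the law of total expectation,
E[W] = (3/7)·(17/2) + (4/7)·(37/4) = 125/14.

125/14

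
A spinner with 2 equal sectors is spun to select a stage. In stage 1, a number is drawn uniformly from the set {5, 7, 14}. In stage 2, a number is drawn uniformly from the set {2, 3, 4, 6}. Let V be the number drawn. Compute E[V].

149/24

E[V | stage 1] = (5+7+14)/3 = 26/3.
E[V | stage 2] = (2+3+4+6)/4 = 15/4.
By the law of total expectation,
E[V] = (1/2)·(26/3) + (1/2)·(15/4) = 149/24.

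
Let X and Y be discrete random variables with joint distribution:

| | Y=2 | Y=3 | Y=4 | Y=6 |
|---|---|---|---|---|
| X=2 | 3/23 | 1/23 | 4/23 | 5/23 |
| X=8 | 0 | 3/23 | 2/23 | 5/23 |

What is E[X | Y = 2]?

P(Y = 2) = 3/23.
Σ X·P over the event = 2·(3/23) = 6/23.
E[X | Y = 2] = (6/23) / (3/23) = 2.

2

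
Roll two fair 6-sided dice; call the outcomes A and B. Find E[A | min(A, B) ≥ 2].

P(min(A, B) ≥ 2) = 25/36.
Summing A·P(x,y) over outcomes with min(A, B) ≥ 2 gives 25/9.
E[A | min(A, B) ≥ 2] = (25/9) / (25/36) = 4.

4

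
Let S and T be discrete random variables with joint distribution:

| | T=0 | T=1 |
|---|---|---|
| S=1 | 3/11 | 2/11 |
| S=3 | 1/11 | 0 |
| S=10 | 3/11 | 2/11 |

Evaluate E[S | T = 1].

P(T = 1) = 4/11.
Σ S·P over the event = 1·(2/11) + 10·(2/11) = 2.
E[S | T = 1] = (2) / (4/11) = 11/2.

11/2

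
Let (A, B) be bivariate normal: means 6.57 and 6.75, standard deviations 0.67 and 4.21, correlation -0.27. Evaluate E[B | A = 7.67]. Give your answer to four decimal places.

For a bivariate normal, E[B | A=x] = μ_B + ρ·(σ_B/σ_A)·(x − μ_A).
E[B | A=7.67] = 6.75 + (-0.27)·(4.21/0.67)·(7.67 − (6.57)) = 6.75 + (-1.69657)·(1.1) = 4.8838.

4.8838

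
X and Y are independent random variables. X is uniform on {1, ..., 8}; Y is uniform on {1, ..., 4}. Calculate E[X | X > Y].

62/11

P(X > Y) = 11/16.
Summing X·P(x,y) over outcomes with X > Y gives 31/8.
E[X | X > Y] = (31/8) / (11/16) = 62/11.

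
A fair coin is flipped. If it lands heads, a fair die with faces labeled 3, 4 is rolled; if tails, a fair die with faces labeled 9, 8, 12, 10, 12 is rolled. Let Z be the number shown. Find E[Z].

137/20

E[Z | heads] = (3+4)/2 = 7/2.
E[Z | tails] = (9+8+12+10+12)/5 = 51/5.
By the law of total expectation,
E[Z] = (1/2)·(7/2) + (1/2)·(51/5) = 137/20.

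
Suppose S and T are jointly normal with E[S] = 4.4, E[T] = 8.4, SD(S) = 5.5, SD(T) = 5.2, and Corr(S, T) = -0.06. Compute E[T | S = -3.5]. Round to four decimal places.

The regression of T on S has slope ρ·σ_T/σ_S and passes through (μ_S, μ_T).
E[T | S=-3.5] = 8.4 + (-0.06)·(5.2/5.5)·(-3.5 − (4.4)) = 8.4 + (-0.056727)·(-7.9) = 8.8481.

8.8481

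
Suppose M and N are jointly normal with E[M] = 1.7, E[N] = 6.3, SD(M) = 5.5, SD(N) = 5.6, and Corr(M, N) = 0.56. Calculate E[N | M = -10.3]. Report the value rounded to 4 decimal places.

E[N | M=x] = μ_N + ρ(σ_N/σ_M)(x − μ_M) for jointly normal variables.
E[N | M=-10.3] = 6.3 + (0.56)·(5.6/5.5)·(-10.3 − (1.7)) = 6.3 + (0.57018)·(-12) = -0.5422.

-0.5422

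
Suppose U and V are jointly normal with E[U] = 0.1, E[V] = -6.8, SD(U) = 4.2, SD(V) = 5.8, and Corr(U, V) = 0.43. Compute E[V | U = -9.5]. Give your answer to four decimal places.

-12.5006

The regression of V on U has slope ρ·σ_V/σ_U and passes through (μ_U, μ_V).
E[V | U=-9.5] = -6.8 + (0.43)·(5.8/4.2)·(-9.5 − (0.1)) = -6.8 + (0.59381)·(-9.6) = -12.5006.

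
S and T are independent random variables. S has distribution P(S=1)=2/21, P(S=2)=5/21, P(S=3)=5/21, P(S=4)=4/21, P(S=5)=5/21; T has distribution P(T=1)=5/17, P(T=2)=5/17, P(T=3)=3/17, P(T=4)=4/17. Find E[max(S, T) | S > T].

833/212

P(S > T) = 212/357.
Summing max(S,T)·P(x,y) over outcomes with S > T gives 7/3.
E[max(S, T) | S > T] = (7/3) / (212/357) = 833/212.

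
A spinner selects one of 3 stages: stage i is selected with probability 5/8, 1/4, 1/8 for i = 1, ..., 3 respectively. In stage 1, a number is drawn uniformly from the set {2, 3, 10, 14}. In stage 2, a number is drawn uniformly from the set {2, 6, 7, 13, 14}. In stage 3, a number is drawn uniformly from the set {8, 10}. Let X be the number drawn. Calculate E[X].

E[X | stage 1] = (2+3+10+14)/4 = 29/4.
E[X | stage 2] = (2+6+7+13+14)/5 = 42/5.
E[X | stage 3] = (8+10)/2 = 9.
By the law of total expectation,
E[X] = (5/8)·(29/4) + (1/4)·(42/5) + (1/8)·(9) = 1241/160.

1241/160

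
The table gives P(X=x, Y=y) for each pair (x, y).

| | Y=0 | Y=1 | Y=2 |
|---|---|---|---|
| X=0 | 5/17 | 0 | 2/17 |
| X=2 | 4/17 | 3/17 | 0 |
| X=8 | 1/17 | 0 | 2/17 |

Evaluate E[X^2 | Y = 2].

32

P(Y = 2) = 4/17.
Summing X^2·P(X=x,Y=y) over the conditioning event gives 128/17.
E[X^2 | Y = 2] = (128/17) / (4/17) = 32.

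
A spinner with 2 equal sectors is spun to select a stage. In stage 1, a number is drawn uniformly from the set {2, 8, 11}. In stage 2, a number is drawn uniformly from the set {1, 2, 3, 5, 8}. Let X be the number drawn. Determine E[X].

E[X | stage 1] = (2+8+11)/3 = 7.
E[X | stage 2] = (1+2+3+5+8)/5 = 19/5.
E[X] = (1/2)·(7) + (1/2)·(19/5) = 27/5.

27/5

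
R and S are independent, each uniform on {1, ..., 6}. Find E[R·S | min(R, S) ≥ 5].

Outcomes with min(R, S) ≥ 5: (5,5), (5,6), (6,5), (6,6), each with probability 1/36.
E[R·S | min(R, S) ≥ 5] = (25 + 30 + 30 + 36) / 4 = 121/4.

121/4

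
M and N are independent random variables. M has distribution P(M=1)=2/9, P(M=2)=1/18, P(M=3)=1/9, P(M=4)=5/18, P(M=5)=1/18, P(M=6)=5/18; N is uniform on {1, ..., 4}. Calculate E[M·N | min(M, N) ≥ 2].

27/2

P(min(M, N) ≥ 2) = 7/12.
Summing MN·P(x,y) over outcomes with min(M, N) ≥ 2 gives 63/8.
E[M·N | min(M, N) ≥ 2] = (63/8) / (7/12) = 27/2.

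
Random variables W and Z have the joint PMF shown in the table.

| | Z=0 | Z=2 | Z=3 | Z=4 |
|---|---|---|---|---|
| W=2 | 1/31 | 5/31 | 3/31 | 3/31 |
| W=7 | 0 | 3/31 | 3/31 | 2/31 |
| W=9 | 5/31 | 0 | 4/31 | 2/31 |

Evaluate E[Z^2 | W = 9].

68/11

P(W = 9) = 11/31.
Summing Z^2·P(W=x,Z=y) over the conditioning event gives 68/31.
E[Z^2 | W = 9] = (68/31) / (11/31) = 68/11.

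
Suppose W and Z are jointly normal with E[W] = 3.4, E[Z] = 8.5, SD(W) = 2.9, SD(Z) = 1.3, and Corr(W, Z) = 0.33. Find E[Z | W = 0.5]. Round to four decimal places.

8.0710

E[Z | W=x] = μ_Z + ρ(σ_Z/σ_W)(x − μ_W) for jointly normal variables.
E[Z | W=0.5] = 8.5 + (0.33)·(1.3/2.9)·(0.5 − (3.4)) = 8.5 + (0.14793)·(-2.9) = 8.0710.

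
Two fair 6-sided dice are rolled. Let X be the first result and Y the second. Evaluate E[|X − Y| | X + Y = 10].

P(X + Y = 10) = 1/12.
Summing |X−Y|·P(x,y) over outcomes with X + Y = 10 gives 1/9.
E[|X − Y| | X + Y = 10] = (1/9) / (1/12) = 4/3.

4/3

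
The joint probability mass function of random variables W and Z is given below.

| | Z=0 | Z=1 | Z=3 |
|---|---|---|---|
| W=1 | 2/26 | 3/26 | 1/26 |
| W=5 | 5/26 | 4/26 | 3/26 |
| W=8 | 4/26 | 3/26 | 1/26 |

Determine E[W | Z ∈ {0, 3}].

P(Z ∈ {0, 3}) = 8/13.
Σ W·P over the event = 1·(2/26) + 1·(1/26) + 5·(5/26) + 5·(3/26) + 8·(4/26) + 8·(1/26) = 83/26.
E[W | Z ∈ {0, 3}] = (83/26) / (8/13) = 83/16.

83/16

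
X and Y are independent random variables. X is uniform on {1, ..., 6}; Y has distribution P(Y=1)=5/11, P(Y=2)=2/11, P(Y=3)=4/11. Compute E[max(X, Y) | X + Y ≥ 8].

P(X + Y ≥ 8) = 5/33.
Summing max(X,Y)·P(x,y) over outcomes with X + Y ≥ 8 gives 28/33.
E[max(X, Y) | X + Y ≥ 8] = (28/33) / (5/33) = 28/5.

28/5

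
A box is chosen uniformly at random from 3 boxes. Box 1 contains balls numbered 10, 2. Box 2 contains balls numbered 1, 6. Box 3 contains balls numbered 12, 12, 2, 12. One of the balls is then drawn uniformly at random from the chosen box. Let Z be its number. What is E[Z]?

E[Z | box 1] = (10+2)/2 = 6.
E[Z | box 2] = (1+6)/2 = 7/2.
E[Z | box 3] = (12+12+2+12)/4 = 19/2.
By the law of total expectation,
E[Z] = (1/3)·(6) + (1/3)·(7/2) + (1/3)·(19/2) = 19/3.

19/3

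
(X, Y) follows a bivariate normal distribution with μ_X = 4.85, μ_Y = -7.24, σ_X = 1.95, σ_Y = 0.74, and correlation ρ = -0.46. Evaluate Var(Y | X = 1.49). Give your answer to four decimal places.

The conditional variance in a bivariate normal is σ_Y²(1 − ρ²), independent of x.
Var(Y | X=1.49) = (0.74)²·(1 − (-0.46)²) = 0.5476·0.7884 = 0.4317.

0.4317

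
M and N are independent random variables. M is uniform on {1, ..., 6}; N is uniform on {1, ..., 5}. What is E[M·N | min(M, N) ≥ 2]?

14

P(min(M, N) ≥ 2) = 2/3.
Summing MN·P(x,y) over outcomes with min(M, N) ≥ 2 gives 28/3.
E[M·N | min(M, N) ≥ 2] = (28/3) / (2/3) = 14.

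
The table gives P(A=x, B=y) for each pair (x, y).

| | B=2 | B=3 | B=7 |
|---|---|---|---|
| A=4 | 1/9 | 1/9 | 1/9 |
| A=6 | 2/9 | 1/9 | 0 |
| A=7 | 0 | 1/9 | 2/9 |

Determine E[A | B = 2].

P(B = 2) = 1/3.
Σ A·P over the event = 4·(1/9) + 6·(2/9) = 16/9.
E[A | B = 2] = (16/9) / (1/3) = 16/3.

16/3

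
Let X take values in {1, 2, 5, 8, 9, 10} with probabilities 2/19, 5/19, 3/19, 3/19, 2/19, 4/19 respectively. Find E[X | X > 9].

P(X > 9) = 4/19.
Σ over the event: 10·4/19 = 40/19.
E[X | X > 9] = (40/19) / (4/19) = 10.

10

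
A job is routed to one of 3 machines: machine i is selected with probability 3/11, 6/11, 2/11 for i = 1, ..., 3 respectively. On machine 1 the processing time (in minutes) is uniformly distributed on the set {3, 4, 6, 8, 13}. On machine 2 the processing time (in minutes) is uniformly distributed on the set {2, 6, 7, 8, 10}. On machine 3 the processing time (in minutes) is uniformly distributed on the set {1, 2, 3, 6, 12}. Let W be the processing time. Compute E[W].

348/55

E[W | machine 1] = (3+4+6+8+13)/5 = 34/5.
E[W | machine 2] = (2+6+7+8+10)/5 = 33/5.
E[W | machine 3] = (1+2+3+6+12)/5 = 24/5.
By the law of total expectation,
E[W] = (3/11)·(34/5) + (6/11)·(33/5) + (2/11)·(24/5) = 348/55.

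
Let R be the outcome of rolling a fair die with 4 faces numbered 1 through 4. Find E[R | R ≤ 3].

Given R ≤ 3, R is equally likely to be any of {1, 2, 3}.
E[R | R ≤ 3] = (1 + 2 + 3) / 3 = 2.

2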